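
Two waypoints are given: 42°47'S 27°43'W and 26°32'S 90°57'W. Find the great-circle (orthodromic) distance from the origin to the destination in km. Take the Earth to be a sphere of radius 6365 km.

Haversine: a = sin²(Δφ/2)+cos φ₁ cos φ₂ sin²(Δλ/2) = 0.20043;  σ = 2·atan2(√a,√(1−a))
σ = 53.192° → d = Rσ = 6365·0.92837 = 5909 km

5909 km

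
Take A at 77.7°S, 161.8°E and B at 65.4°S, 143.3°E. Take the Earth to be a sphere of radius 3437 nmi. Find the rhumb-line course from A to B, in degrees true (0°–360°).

335.4°

Meridional parts: M(φ₁)=-2.2279, M(φ₂)=-1.5231 → ΔM = +0.7048;  Δλ = -0.3229 rad
tan C = Δλ / ΔM = -0.4581 → C = 335.39°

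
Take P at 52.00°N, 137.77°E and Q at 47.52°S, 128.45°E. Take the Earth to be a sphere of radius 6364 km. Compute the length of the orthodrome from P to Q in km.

11089 km

Haversine: a = sin²(Δφ/2)+cos φ₁ cos φ₂ sin²(Δλ/2) = 0.58544;  σ = 2·atan2(√a,√(1−a))
σ = 99.839° → d = Rσ = 6364·1.74252 = 11089 km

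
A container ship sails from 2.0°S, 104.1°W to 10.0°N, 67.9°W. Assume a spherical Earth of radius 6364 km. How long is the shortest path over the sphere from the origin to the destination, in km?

Haversine: a = sin²(Δφ/2)+cos φ₁ cos φ₂ sin²(Δλ/2) = 0.10592;  σ = 2·atan2(√a,√(1−a))
σ = 37.986° → d = Rσ = 6364·0.66299 = 4219 km

4219 km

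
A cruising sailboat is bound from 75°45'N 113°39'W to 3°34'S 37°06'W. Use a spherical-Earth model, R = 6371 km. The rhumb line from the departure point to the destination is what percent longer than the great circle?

Great circle: σ = 1.5739 rad → d_gc = Rσ = 10027.6 km
Rhumb: Δφ = -1.3843, Δλ = +1.3360, Δψ = -2.1417, q = Δφ/Δψ = 0.6464 → d_rh = R√(Δφ²+q²Δλ²) = 10395.0 km
Excess = (10395.0 − 10027.6) / 10027.6 = 367.4 / 10027.6 = 3.66% ≈ 3.7%

3.7%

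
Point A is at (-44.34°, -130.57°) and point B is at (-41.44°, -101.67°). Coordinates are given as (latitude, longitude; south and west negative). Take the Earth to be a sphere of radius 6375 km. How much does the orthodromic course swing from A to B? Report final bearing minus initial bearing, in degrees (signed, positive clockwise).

Initial bearing θ₁ = atan2(sin Δλ cos φ₂, cos φ₁ sin φ₂ − sin φ₁ cos φ₂ cos Δλ) = 92.32°
Final bearing θ₂ = (initial bearing from the destination back to the start) + 180° = 72.42°
Δθ = θ₂ − θ₁ = -19.9°

-19.9°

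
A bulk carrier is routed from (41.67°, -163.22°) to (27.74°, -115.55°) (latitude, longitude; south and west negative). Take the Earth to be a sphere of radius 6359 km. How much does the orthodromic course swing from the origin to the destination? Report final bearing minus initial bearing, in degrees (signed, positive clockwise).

+28.4°

Initial bearing θ₁ = atan2(sin Δλ cos φ₂, cos φ₁ sin φ₂ − sin φ₁ cos φ₂ cos Δλ) = 94.24°
Final bearing θ₂ = (initial bearing from the destination back to the start) + 180° = 122.68°
Δθ = θ₂ − θ₁ = +28.4°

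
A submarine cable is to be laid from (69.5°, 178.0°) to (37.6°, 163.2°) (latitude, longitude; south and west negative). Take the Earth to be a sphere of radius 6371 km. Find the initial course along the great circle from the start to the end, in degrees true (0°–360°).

N = sin Δλ·cos φ₂ = -0.2024;  D = cos φ₁ sin φ₂ − sin φ₁ cos φ₂ cos Δλ = -0.5038
initial course = atan2(N, D) = 201.89°

201.9°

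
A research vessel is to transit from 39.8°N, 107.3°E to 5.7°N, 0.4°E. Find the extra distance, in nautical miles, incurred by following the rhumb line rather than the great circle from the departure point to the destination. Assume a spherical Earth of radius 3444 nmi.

Great circle: cos σ = sin φ₁ sin φ₂ + cos φ₁ cos φ₂ cos Δλ,  σ = 1.7301 rad → d_gc = 5958.6 nmi
Rhumb line: Δψ = -0.6587, q = Δφ/Δψ = 0.9035, d_rh = R√(Δφ²+q²Δλ²) = 6156.9 nmi
Excess = 6156.9 − 5958.6 = 198.3 ≈ 198 nmi

198 nmi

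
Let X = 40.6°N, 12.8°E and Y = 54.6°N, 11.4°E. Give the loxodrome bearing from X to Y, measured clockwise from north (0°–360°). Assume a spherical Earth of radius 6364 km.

356.2°

Meridional parts: M(φ₁)=+0.7766, M(φ₂)=+1.1421 → ΔM = +0.3655;  Δλ = -0.0244 rad
tan C = Δλ / ΔM = -0.0669 → C = 356.18°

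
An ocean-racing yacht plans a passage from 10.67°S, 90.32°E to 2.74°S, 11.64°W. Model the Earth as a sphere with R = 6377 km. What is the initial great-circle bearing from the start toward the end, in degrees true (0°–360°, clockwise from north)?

N = sin Δλ·cos φ₂ = -0.9772;  D = cos φ₁ sin φ₂ − sin φ₁ cos φ₂ cos Δλ = -0.0853
initial course = atan2(N, D) = 265.01°

265.0°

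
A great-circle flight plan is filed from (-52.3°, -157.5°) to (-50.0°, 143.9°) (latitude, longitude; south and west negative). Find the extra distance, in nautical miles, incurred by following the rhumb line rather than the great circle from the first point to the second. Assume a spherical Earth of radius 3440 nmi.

60 nmi

Great circle: cos σ = sin φ₁ sin φ₂ + cos φ₁ cos φ₂ cos Δλ,  σ = 0.6251 rad → d_gc = 2150.3 nmi
Rhumb line: Δψ = +0.0640, q = Δφ/Δψ = 0.6271, d_rh = R√(Δφ²+q²Δλ²) = 2210.7 nmi
Excess = 2210.7 − 2150.3 = 60.4 ≈ 60 nmi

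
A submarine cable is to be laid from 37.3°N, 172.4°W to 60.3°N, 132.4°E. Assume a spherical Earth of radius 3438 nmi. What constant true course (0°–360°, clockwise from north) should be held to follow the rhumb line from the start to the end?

Meridional parts: M(φ₁)=+0.7026, M(φ₂)=+1.3275 → ΔM = +0.6249;  Δλ = -0.9634 rad
tan C = Δλ / ΔM = -1.5417 → C = 302.97°

303.0°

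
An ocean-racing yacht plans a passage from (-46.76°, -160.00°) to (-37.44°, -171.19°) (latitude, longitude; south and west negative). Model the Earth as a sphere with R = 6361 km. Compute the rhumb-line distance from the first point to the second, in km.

Δψ = ln[tan(π/4+φ₂/2)/tan(π/4+φ₁/2)] = +0.2199;  Δφ = +0.1627 rad,  Δλ = -0.1953 rad
q = Δφ/Δψ = 0.7398
d = R·√(Δφ² + q²Δλ²) = 6361·0.21757 = 1384 km

1384 km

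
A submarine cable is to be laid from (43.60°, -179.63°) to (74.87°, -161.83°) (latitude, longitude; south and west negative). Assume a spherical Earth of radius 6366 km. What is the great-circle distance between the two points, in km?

3584 km

cos σ = sin φ₁ sin φ₂ + cos φ₁ cos φ₂ cos Δλ
      = sin(43.60°)sin(74.87°) + cos(43.60°)cos(74.87°)cos(17.80°) = 0.8457
σ = 32.255° → d = Rσ = 6366·0.56295 = 3584 km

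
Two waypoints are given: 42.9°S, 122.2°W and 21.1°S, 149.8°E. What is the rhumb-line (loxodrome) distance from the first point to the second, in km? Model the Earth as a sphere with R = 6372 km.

8560 km

Δψ = ln[tan(π/4+φ₂/2)/tan(π/4+φ₁/2)] = +0.4536;  Δφ = +0.3805 rad,  Δλ = -1.5359 rad
q = Δφ/Δψ = 0.8389
d = R·√(Δφ² + q²Δλ²) = 6372·1.34339 = 8560 km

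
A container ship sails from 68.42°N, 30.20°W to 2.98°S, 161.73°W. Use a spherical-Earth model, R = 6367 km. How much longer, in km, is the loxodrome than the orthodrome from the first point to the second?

Great circle: cos σ = sin φ₁ sin φ₂ + cos φ₁ cos φ₂ cos Δλ,  σ = 1.8670 rad → d_gc = 11887.0 km
Rhumb line: Δψ = -1.7097, q = Δφ/Δψ = 0.7289, d_rh = R√(Δφ²+q²Δλ²) = 13283.4 km
Excess = 13283.4 − 11887.0 = 1396.4 ≈ 1396 km

1396 km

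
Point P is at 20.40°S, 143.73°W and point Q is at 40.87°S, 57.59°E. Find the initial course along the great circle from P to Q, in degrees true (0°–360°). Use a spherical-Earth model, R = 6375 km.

θ = atan2( sin Δλ·cos φ₂ ,  cos φ₁ sin φ₂ − sin φ₁ cos φ₂ cos Δλ )
  = atan2(-0.2749, -0.8589) = 197.75°

197.8°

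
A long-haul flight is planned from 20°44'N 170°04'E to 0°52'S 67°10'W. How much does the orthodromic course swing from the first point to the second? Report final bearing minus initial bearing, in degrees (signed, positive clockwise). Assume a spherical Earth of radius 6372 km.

At departure: θ₁ = atan2(sin Δλ cos φ₂, cos φ₁ sin φ₂ − sin φ₁ cos φ₂ cos Δλ) = 78.08°
At arrival: θ₂ = atan2(sin Δλ cos φ₁, −cos φ₂ sin φ₁ + sin φ₂ cos φ₁ cos Δλ) = 113.77°
Δθ = θ₂ − θ₁ = +35.7°

+35.7°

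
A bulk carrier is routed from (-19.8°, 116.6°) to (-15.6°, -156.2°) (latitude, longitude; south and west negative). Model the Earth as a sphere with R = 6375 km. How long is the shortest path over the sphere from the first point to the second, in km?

9148 km

cos σ = sin φ₁ sin φ₂ + cos φ₁ cos φ₂ cos Δλ
      = sin(-19.80°)sin(-15.60°) + cos(-19.80°)cos(-15.60°)cos(87.20°) = 0.1354
σ = 82.220° → d = Rσ = 6375·1.43502 = 9148 km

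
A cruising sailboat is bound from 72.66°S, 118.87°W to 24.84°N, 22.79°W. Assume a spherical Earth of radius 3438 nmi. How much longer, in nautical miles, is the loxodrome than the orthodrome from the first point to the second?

Great circle: cos σ = sin φ₁ sin φ₂ + cos φ₁ cos φ₂ cos Δλ,  σ = 2.0149 rad → d_gc = 6927.20 nmi
Rhumb line: Δψ = +2.3285, q = Δφ/Δψ = 0.7308, d_rh = R√(Δφ²+q²Δλ²) = 7209.69 nmi
Excess = 7209.69 − 6927.20 = 282.49 ≈ 282 nmi

282 nmi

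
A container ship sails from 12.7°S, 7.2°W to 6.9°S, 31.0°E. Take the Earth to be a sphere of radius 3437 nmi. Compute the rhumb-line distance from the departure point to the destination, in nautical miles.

Δψ = ln[tan(π/4+φ₂/2)/tan(π/4+φ₁/2)] = +0.1028;  Δφ = +0.1012 rad,  Δλ = +0.6667 rad
q = Δφ/Δψ = 0.9850
d = R·√(Δφ² + q²Δλ²) = 3437·0.66445 = 2284 nmi

2284 nmi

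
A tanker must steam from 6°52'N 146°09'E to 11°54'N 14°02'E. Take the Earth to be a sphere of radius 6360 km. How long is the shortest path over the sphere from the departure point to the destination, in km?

Haversine: a = sin²(Δφ/2)+cos φ₁ cos φ₂ sin²(Δλ/2) = 0.81343;  σ = 2·atan2(√a,√(1−a))
σ = 128.819° → d = Rσ = 6360·2.24832 = 14299 km

14299 km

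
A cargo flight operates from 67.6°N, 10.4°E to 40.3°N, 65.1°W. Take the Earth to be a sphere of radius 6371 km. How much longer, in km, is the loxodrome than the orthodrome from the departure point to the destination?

Great circle: cos σ = sin φ₁ sin φ₂ + cos φ₁ cos φ₂ cos Δλ,  σ = 0.8356 rad → d_gc = 5323.4 km
Rhumb line: Δψ = -0.8497, q = Δφ/Δψ = 0.5608, d_rh = R√(Δφ²+q²Δλ²) = 5601.5 km
Excess = 5601.5 − 5323.4 = 278.1 ≈ 278 km

278 km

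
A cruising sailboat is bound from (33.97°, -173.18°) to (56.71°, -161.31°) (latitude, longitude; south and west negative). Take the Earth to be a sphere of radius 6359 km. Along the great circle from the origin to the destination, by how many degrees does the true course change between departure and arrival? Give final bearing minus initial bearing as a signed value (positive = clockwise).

+8.6°

At departure: θ₁ = atan2(sin Δλ cos φ₂, cos φ₁ sin φ₂ − sin φ₁ cos φ₂ cos Δλ) = 16.02°
At arrival: θ₂ = atan2(sin Δλ cos φ₁, −cos φ₂ sin φ₁ + sin φ₂ cos φ₁ cos Δλ) = 24.65°
Δθ = θ₂ − θ₁ = +8.6°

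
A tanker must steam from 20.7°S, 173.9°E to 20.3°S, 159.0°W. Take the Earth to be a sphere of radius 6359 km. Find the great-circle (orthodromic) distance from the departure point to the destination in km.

2814 km

Haversine: a = sin²(Δφ/2)+cos φ₁ cos φ₂ sin²(Δλ/2) = 0.04817;  σ = 2·atan2(√a,√(1−a))
σ = 25.357° → d = Rσ = 6359·0.44257 = 2814 km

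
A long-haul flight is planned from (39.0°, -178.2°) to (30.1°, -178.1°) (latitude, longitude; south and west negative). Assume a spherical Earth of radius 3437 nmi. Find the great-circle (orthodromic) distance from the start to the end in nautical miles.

cos σ = sin φ₁ sin φ₂ + cos φ₁ cos φ₂ cos Δλ
      = sin(39.00°)sin(30.10°) + cos(39.00°)cos(30.10°)cos(0.10°) = 0.9880
σ = 8.900° → d = Rσ = 3437·0.15534 = 534 nmi

534 nmi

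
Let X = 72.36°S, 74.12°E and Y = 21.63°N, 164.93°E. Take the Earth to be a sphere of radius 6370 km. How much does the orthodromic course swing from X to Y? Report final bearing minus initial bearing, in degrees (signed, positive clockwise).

At departure: θ₁ = atan2(sin Δλ cos φ₂, cos φ₁ sin φ₂ − sin φ₁ cos φ₂ cos Δλ) = 83.91°
At arrival: θ₂ = atan2(sin Δλ cos φ₁, −cos φ₂ sin φ₁ + sin φ₂ cos φ₁ cos Δλ) = 18.91°
Δθ = θ₂ − θ₁ = -65.0°

-65.0°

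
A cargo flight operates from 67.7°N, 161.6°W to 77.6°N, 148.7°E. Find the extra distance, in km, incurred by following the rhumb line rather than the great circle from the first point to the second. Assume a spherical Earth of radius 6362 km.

Great circle: cos σ = sin φ₁ sin φ₂ + cos φ₁ cos φ₂ cos Δλ,  σ = 0.2966 rad → d_gc = 1887.1 km
Rhumb line: Δψ = +0.5957, q = Δφ/Δψ = 0.2901, d_rh = R√(Δφ²+q²Δλ²) = 1941.8 km
Excess = 1941.8 − 1887.1 = 54.7 ≈ 55 km

55 km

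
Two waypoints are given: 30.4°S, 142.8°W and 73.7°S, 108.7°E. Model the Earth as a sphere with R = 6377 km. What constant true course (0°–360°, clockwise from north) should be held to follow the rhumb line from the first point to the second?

Meridional parts: M(φ₁)=-0.5574, M(φ₂)=-1.9434 → ΔM = -1.3860;  Δλ = -1.8937 rad
tan C = Δλ / ΔM = +1.3662 → C = 233.80°

233.8°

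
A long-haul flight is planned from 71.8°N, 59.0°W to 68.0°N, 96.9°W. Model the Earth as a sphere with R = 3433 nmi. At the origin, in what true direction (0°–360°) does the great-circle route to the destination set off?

272.2°

N = sin Δλ·cos φ₂ = -0.2301;  D = cos φ₁ sin φ₂ − sin φ₁ cos φ₂ cos Δλ = +0.0088
initial course = atan2(N, D) = 272.19°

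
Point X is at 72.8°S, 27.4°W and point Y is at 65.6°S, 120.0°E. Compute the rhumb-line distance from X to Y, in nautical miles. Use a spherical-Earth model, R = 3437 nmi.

Rhumb course C = atan2(Δλ, Δψ) with Δψ = ln[tan(π/4+φ₂/2)/tan(π/4+φ₁/2)] = +0.3574, Δλ = +2.5726 → C = 82.09°
d = R·|Δφ| / |cos C| = 3437·0.12566 / 0.13760 = 3139 nmi

3139 nmi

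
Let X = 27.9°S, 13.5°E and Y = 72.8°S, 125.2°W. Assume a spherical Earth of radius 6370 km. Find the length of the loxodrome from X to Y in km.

Rhumb course C = atan2(Δλ, Δψ) with Δψ = ln[tan(π/4+φ₂/2)/tan(π/4+φ₁/2)] = -1.3815, Δλ = -2.4208 → C = 240.29°
d = R·|Δφ| / |cos C| = 6370·0.78365 / 0.49565 = 10071 km

10071 km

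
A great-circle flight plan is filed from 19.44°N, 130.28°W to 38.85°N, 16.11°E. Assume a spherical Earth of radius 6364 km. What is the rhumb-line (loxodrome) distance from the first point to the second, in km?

14254 km

Δψ = ln[tan(π/4+φ₂/2)/tan(π/4+φ₁/2)] = +0.3909;  Δφ = +0.3388 rad,  Δλ = +2.5550 rad
q = Δφ/Δψ = 0.8666
d = R·√(Δφ² + q²Δλ²) = 6364·2.23985 = 14254 km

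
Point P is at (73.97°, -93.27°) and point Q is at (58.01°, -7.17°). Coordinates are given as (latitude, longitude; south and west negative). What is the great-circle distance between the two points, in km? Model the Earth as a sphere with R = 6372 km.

3826 km

cos σ = sin φ₁ sin φ₂ + cos φ₁ cos φ₂ cos Δλ
      = sin(73.97°)sin(58.01°) + cos(73.97°)cos(58.01°)cos(86.10°) = 0.8251
σ = 34.400° → d = Rσ = 6372·0.60039 = 3826 km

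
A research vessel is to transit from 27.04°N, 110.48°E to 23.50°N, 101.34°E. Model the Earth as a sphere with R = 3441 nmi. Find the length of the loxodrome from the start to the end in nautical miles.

Δψ = ln[tan(π/4+φ₂/2)/tan(π/4+φ₁/2)] = -0.0683;  Δφ = -0.0618 rad,  Δλ = -0.1595 rad
q = Δφ/Δψ = 0.9041
d = R·√(Δφ² + q²Δλ²) = 3441·0.15690 = 540 nmi

540 nmi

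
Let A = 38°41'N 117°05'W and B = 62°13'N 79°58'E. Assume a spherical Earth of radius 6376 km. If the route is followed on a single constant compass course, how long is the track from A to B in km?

11521 km

Rhumb course C = atan2(Δλ, Δψ) with Δψ = ln[tan(π/4+φ₂/2)/tan(π/4+φ₁/2)] = +0.6639, Δλ = -2.8440 → C = 283.14°
d = R·|Δφ| / |cos C| = 6376·0.41073 / 0.22732 = 11521 km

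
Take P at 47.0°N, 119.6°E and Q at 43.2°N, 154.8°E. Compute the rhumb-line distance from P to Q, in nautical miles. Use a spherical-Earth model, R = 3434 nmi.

Δψ = ln[tan(π/4+φ₂/2)/tan(π/4+φ₁/2)] = -0.0940;  Δφ = -0.0663 rad,  Δλ = +0.6144 rad
q = Δφ/Δψ = 0.7055
d = R·√(Δφ² + q²Δλ²) = 3434·0.43846 = 1506 nmi

1506 nmi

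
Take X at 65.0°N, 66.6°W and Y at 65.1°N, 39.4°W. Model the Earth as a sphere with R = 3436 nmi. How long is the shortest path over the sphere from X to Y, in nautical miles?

683 nmi

Haversine: a = sin²(Δφ/2)+cos φ₁ cos φ₂ sin²(Δλ/2) = 0.00984;  σ = 2·atan2(√a,√(1−a))
σ = 11.385° → d = Rσ = 3436·0.19871 = 683 nmi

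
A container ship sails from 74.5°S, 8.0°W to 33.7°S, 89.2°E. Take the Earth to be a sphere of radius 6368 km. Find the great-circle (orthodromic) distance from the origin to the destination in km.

6618 km

cos σ = sin φ₁ sin φ₂ + cos φ₁ cos φ₂ cos Δλ
      = sin(-74.50°)sin(-33.70°) + cos(-74.50°)cos(-33.70°)cos(97.20°) = 0.5068
σ = 59.549° → d = Rσ = 6368·1.03933 = 6618 km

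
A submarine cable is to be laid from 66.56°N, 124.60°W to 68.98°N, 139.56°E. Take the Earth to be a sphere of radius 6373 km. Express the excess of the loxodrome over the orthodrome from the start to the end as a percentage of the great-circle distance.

11.2%

Great circle: σ = 0.5700 rad → d_gc = Rσ = 3632.6 km
Rhumb: Δφ = +0.0422, Δλ = -1.6727, Δψ = +0.1117, q = Δφ/Δψ = 0.3780 → d_rh = R√(Δφ²+q²Δλ²) = 4038.1 km
Excess = (4038.1 − 3632.6) / 3632.6 = 405.5 / 3632.6 = 11.16% ≈ 11.2%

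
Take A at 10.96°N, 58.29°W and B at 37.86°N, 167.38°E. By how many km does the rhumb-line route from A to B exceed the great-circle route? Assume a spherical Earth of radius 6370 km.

Great circle: cos σ = sin φ₁ sin φ₂ + cos φ₁ cos φ₂ cos Δλ,  σ = 2.0097 rad → d_gc = 12801.8 km
Rhumb line: Δψ = +0.5224, q = Δφ/Δψ = 0.8987, d_rh = R√(Δφ²+q²Δλ²) = 13750.5 km
Excess = 13750.5 − 12801.8 = 948.7 ≈ 949 km

949 km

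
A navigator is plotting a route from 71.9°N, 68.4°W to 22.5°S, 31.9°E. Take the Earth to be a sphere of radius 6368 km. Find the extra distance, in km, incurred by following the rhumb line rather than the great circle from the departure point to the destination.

Great circle: cos σ = sin φ₁ sin φ₂ + cos φ₁ cos φ₂ cos Δλ,  σ = 1.9988 rad → d_gc = 12728.4 km
Rhumb line: Δψ = -2.2403, q = Δφ/Δψ = 0.7354, d_rh = R√(Δφ²+q²Δλ²) = 13315.1 km
Excess = 13315.1 − 12728.4 = 586.7 ≈ 587 km

587 km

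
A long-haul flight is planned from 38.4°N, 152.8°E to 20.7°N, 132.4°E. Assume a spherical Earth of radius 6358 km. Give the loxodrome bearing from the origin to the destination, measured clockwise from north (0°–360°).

224.9°

Meridional parts: M(φ₁)=+0.7269, M(φ₂)=+0.3694 → ΔM = -0.3575;  Δλ = -0.3560 rad
tan C = Δλ / ΔM = +0.9960 → C = 224.89°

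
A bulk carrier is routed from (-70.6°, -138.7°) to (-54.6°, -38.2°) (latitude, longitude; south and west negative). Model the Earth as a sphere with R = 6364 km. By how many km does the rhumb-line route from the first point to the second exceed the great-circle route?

Great circle: cos σ = sin φ₁ sin φ₂ + cos φ₁ cos φ₂ cos Δλ,  σ = 0.7469 rad → d_gc = 4753.4 km
Rhumb line: Δψ = +0.6244, q = Δφ/Δψ = 0.4473, d_rh = R√(Δφ²+q²Δλ²) = 5299.6 km
Excess = 5299.6 − 4753.4 = 546.2 ≈ 546 km

546 km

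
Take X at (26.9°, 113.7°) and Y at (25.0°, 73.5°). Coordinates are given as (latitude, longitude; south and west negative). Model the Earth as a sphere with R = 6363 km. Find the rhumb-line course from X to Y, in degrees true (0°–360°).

Meridional parts: M(φ₁)=+0.4878, M(φ₂)=+0.4509 → ΔM = -0.0369;  Δλ = -0.7016 rad
tan C = Δλ / ΔM = +19.0234 → C = 266.99°

267.0°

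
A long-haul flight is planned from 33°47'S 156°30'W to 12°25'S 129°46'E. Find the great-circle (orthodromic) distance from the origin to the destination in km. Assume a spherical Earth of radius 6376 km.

cos σ = sin φ₁ sin φ₂ + cos φ₁ cos φ₂ cos Δλ
      = sin(-33.78°)sin(-12.42°) + cos(-33.78°)cos(-12.42°)cos(-73.73°) = 0.3469
σ = 69.700° → d = Rσ = 6376·1.21650 = 7756 km

7756 km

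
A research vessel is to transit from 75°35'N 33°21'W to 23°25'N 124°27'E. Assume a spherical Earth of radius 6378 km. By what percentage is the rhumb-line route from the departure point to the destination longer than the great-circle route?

27.0%

Great circle: σ = 1.3965 rad → d_gc = Rσ = 8907.2 km
Rhumb: Δφ = -0.9105, Δλ = +2.7541, Δψ = -1.6471, q = Δφ/Δψ = 0.5528 → d_rh = R√(Δφ²+q²Δλ²) = 11313.9 km
Excess = (11313.9 − 8907.2) / 8907.2 = 2406.7 / 8907.2 = 27.02% ≈ 27.0%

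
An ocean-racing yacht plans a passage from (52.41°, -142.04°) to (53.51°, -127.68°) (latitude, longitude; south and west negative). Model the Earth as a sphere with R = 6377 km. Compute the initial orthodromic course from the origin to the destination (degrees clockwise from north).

77.0°

θ = atan2( sin Δλ·cos φ₂ ,  cos φ₁ sin φ₂ − sin φ₁ cos φ₂ cos Δλ )
  = atan2(+0.1475, +0.0339) = 77.05°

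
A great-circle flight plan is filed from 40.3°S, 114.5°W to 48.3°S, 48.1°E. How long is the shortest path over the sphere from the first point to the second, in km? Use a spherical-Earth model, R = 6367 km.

cos σ = sin φ₁ sin φ₂ + cos φ₁ cos φ₂ cos Δλ
      = sin(-40.30°)sin(-48.30°) + cos(-40.30°)cos(-48.30°)cos(162.60°) = -0.0012
σ = 90.070° → d = Rσ = 6367·1.57201 = 10009 km

10009 km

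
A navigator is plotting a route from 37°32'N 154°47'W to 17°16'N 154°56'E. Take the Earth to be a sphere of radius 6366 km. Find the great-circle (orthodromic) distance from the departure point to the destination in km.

cos σ = sin φ₁ sin φ₂ + cos φ₁ cos φ₂ cos Δλ
      = sin(37.53°)sin(17.27°) + cos(37.53°)cos(17.27°)cos(-50.28°) = 0.6647
σ = 48.340° → d = Rσ = 6366·0.84369 = 5371 km

5371 km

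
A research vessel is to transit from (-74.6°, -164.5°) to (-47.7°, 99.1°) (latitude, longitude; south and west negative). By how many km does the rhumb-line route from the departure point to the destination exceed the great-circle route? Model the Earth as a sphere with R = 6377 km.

517 km

Great circle: cos σ = sin φ₁ sin φ₂ + cos φ₁ cos φ₂ cos Δλ,  σ = 0.8049 rad → d_gc = 5133.1 km
Rhumb line: Δψ = +1.0513, q = Δφ/Δψ = 0.4466, d_rh = R√(Δφ²+q²Δλ²) = 5650.0 km
Excess = 5650.0 − 5133.1 = 516.9 ≈ 517 km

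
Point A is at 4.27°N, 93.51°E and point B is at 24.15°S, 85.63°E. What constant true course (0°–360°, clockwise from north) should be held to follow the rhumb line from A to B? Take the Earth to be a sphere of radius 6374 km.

195.1°

Δψ = ln[tan(π/4+φ₂/2)/tan(π/4+φ₁/2)] = -0.5092
Δλ = -0.1375 rad (taken the short way round)
course = atan2(Δλ, Δψ) = 195.12°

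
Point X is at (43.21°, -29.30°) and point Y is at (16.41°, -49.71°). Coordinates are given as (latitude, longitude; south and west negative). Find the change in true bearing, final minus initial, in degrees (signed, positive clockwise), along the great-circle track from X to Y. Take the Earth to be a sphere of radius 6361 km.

At departure: θ₁ = atan2(sin Δλ cos φ₂, cos φ₁ sin φ₂ − sin φ₁ cos φ₂ cos Δλ) = 219.24°
At arrival: θ₂ = atan2(sin Δλ cos φ₁, −cos φ₂ sin φ₁ + sin φ₂ cos φ₁ cos Δλ) = 208.72°
Δθ = θ₂ − θ₁ = -10.5°

-10.5°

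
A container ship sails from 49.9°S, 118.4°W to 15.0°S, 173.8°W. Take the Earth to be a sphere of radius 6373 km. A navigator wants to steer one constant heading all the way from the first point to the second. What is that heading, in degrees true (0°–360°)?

Δψ = ln[tan(π/4+φ₂/2)/tan(π/4+φ₁/2)] = +0.7431
Δλ = -0.9669 rad (taken the short way round)
course = atan2(Δλ, Δψ) = 307.54°

307.5°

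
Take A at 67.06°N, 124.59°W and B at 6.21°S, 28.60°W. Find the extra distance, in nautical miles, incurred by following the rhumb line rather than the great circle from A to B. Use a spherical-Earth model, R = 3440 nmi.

283 nmi

Great circle: cos σ = sin φ₁ sin φ₂ + cos φ₁ cos φ₂ cos Δλ,  σ = 1.7113 rad → d_gc = 5886.9 nmi
Rhumb line: Δψ = -1.7036, q = Δφ/Δψ = 0.7506, d_rh = R√(Δφ²+q²Δλ²) = 6169.9 nmi
Excess = 6169.9 − 5886.9 = 283.0 ≈ 283 nmi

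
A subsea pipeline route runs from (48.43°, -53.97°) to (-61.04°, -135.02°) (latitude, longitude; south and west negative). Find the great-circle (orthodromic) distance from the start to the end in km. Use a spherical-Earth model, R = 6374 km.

14151 km

Haversine: a = sin²(Δφ/2)+cos φ₁ cos φ₂ sin²(Δλ/2) = 0.80231;  σ = 2·atan2(√a,√(1−a))
σ = 127.201° → d = Rσ = 6374·2.22008 = 14151 km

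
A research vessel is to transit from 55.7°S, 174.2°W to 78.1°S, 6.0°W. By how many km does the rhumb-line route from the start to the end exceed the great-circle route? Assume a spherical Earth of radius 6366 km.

Great circle: cos σ = sin φ₁ sin φ₂ + cos φ₁ cos φ₂ cos Δλ,  σ = 0.8029 rad → d_gc = 5111.5 km
Rhumb line: Δψ = -1.0855, q = Δφ/Δψ = 0.3602, d_rh = R√(Δφ²+q²Δλ²) = 7176.1 km
Excess = 7176.1 − 5111.5 = 2064.6 ≈ 2065 km

2065 km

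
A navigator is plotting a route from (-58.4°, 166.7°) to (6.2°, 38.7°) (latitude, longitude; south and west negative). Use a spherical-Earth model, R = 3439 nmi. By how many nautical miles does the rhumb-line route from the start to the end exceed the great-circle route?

Great circle: cos σ = sin φ₁ sin φ₂ + cos φ₁ cos φ₂ cos Δλ,  σ = 1.9962 rad → d_gc = 6865.0 nmi
Rhumb line: Δψ = +1.3708, q = Δφ/Δψ = 0.8225, d_rh = R√(Δφ²+q²Δλ²) = 7413.7 nmi
Excess = 7413.7 − 6865.0 = 548.7 ≈ 549 nmi

549 nmi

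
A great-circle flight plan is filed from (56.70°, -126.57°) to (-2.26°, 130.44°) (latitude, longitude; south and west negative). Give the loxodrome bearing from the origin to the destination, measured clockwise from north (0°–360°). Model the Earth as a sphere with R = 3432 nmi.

235.3°

Δψ = ln[tan(π/4+φ₂/2)/tan(π/4+φ₁/2)] = -1.2466
Δλ = -1.7975 rad (taken the short way round)
course = atan2(Δλ, Δψ) = 235.26°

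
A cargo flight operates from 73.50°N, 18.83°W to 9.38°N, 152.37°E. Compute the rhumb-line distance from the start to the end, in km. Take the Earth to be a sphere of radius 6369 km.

Δψ = ln[tan(π/4+φ₂/2)/tan(π/4+φ₁/2)] = -1.7666;  Δφ = -1.1191 rad,  Δλ = +2.9880 rad
q = Δφ/Δψ = 0.6335
d = R·√(Δφ² + q²Δλ²) = 6369·2.19890 = 14005 km

14005 km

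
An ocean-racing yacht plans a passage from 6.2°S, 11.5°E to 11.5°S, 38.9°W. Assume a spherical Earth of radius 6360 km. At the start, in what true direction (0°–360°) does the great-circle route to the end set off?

θ = atan2( sin Δλ·cos φ₂ ,  cos φ₁ sin φ₂ − sin φ₁ cos φ₂ cos Δλ )
  = atan2(-0.7550, -0.1307) = 260.18°

260.2°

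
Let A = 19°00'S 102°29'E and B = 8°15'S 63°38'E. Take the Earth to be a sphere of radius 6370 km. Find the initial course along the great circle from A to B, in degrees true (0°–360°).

θ = atan2( sin Δλ·cos φ₂ ,  cos φ₁ sin φ₂ − sin φ₁ cos φ₂ cos Δλ )
  = atan2(-0.6208, +0.1153) = 280.52°

280.5°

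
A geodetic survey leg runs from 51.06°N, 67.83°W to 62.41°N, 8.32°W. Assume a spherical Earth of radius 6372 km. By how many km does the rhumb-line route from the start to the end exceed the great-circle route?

123 km

Great circle: cos σ = sin φ₁ sin φ₂ + cos φ₁ cos φ₂ cos Δλ,  σ = 0.5789 rad → d_gc = 3688.9 km
Rhumb line: Δψ = +0.3645, q = Δφ/Δψ = 0.5434, d_rh = R√(Δφ²+q²Δλ²) = 3811.5 km
Excess = 3811.5 − 3688.9 = 122.6 ≈ 123 km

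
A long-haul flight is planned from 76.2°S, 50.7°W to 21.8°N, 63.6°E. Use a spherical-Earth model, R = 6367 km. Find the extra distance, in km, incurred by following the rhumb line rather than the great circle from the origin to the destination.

Great circle: cos σ = sin φ₁ sin φ₂ + cos φ₁ cos φ₂ cos Δλ,  σ = 2.0396 rad → d_gc = 12985.9 km
Rhumb line: Δψ = +2.5019, q = Δφ/Δψ = 0.6837, d_rh = R√(Δφ²+q²Δλ²) = 13928.5 km
Excess = 13928.5 − 12985.9 = 942.6 ≈ 943 km

943 km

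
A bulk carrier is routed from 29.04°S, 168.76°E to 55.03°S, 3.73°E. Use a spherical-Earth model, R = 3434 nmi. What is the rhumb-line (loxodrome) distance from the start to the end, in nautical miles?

Δψ = ln[tan(π/4+φ₂/2)/tan(π/4+φ₁/2)] = -0.6251;  Δφ = -0.4536 rad,  Δλ = -2.8803 rad
q = Δφ/Δψ = 0.7257
d = R·√(Δφ² + q²Δλ²) = 3434·2.13880 = 7345 nmi

7345 nmi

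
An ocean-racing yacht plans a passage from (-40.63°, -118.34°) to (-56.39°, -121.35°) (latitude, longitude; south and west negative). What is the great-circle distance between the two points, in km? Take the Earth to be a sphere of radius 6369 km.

1765 km

Haversine: a = sin²(Δφ/2)+cos φ₁ cos φ₂ sin²(Δλ/2) = 0.01909;  σ = 2·atan2(√a,√(1−a))
σ = 15.882° → d = Rσ = 6369·0.27719 = 1765 km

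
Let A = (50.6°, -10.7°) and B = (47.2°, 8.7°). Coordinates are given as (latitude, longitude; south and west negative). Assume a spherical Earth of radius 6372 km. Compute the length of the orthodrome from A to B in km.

cos σ = sin φ₁ sin φ₂ + cos φ₁ cos φ₂ cos Δλ
      = sin(50.60°)sin(47.20°) + cos(50.60°)cos(47.20°)cos(19.40°) = 0.9738
σ = 13.156° → d = Rσ = 6372·0.22962 = 1463 km

1463 km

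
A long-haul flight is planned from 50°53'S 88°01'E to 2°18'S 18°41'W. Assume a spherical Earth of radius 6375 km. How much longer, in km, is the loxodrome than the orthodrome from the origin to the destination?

499 km

Great circle: cos σ = sin φ₁ sin φ₂ + cos φ₁ cos φ₂ cos Δλ,  σ = 1.7214 rad → d_gc = 10973.8 km
Rhumb line: Δψ = +0.9947, q = Δφ/Δψ = 0.8524, d_rh = R√(Δφ²+q²Δλ²) = 11473.2 km
Excess = 11473.2 − 10973.8 = 499.4 ≈ 499 km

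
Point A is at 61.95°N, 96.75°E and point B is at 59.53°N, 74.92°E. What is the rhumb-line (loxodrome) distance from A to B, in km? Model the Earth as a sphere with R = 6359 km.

Rhumb course C = atan2(Δλ, Δψ) with Δψ = ln[tan(π/4+φ₂/2)/tan(π/4+φ₁/2)] = -0.0865, Δλ = -0.3810 → C = 257.21°
d = R·|Δφ| / |cos C| = 6359·0.04224 / 0.22130 = 1214 km

1214 km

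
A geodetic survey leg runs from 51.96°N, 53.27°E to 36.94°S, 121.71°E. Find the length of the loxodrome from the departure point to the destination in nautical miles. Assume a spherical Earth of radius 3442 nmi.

6455 nmi

Δψ = ln[tan(π/4+φ₂/2)/tan(π/4+φ₁/2)] = -1.7597;  Δφ = -1.5516 rad,  Δλ = +1.1945 rad
q = Δφ/Δψ = 0.8817
d = R·√(Δφ² + q²Δλ²) = 3442·1.87530 = 6455 nmi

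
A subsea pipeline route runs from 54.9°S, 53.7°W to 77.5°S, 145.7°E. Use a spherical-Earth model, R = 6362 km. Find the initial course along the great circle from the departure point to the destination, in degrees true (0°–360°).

θ = atan2( sin Δλ·cos φ₂ ,  cos φ₁ sin φ₂ − sin φ₁ cos φ₂ cos Δλ )
  = atan2(-0.0719, -0.7284) = 185.64°

185.6°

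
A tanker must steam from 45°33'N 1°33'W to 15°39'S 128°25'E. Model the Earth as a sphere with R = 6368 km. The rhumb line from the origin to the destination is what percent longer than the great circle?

Great circle: σ = 2.2468 rad → d_gc = Rσ = 14307.9 km
Rhumb: Δφ = -1.0681, Δλ = +2.2683, Δψ = -1.1716, q = Δφ/Δψ = 0.9117 → d_rh = R√(Δφ²+q²Δλ²) = 14821.9 km
Excess = (14821.9 − 14307.9) / 14307.9 = 514.0 / 14307.9 = 3.59% ≈ 3.6%

3.6%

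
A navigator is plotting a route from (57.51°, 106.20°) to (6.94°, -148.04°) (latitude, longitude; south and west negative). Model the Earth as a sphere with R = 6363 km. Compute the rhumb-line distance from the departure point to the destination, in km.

10885 km

Rhumb course C = atan2(Δλ, Δψ) with Δψ = ln[tan(π/4+φ₂/2)/tan(π/4+φ₁/2)] = -1.1117, Δλ = +1.8459 → C = 121.06°
d = R·|Δφ| / |cos C| = 6363·0.88261 / 0.51593 = 10885 km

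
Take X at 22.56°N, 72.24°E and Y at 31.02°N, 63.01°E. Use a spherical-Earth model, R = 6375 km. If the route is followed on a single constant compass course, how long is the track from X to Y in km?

Rhumb course C = atan2(Δλ, Δψ) with Δψ = ln[tan(π/4+φ₂/2)/tan(π/4+φ₁/2)] = +0.1656, Δλ = -0.1611 → C = 315.80°
d = R·|Δφ| / |cos C| = 6375·0.14765 / 0.71687 = 1313 km

1313 km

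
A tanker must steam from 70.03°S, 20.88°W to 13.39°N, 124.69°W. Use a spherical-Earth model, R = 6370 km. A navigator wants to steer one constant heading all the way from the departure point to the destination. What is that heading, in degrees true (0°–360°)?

317.4°

Meridional parts: M(φ₁)=-1.7369, M(φ₂)=+0.2359 → ΔM = +1.9728;  Δλ = -1.8118 rad
tan C = Δλ / ΔM = -0.9184 → C = 317.44°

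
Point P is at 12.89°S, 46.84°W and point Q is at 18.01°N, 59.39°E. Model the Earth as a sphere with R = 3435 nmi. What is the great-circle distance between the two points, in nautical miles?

6544 nmi

Haversine: a = sin²(Δφ/2)+cos φ₁ cos φ₂ sin²(Δλ/2) = 0.66404;  σ = 2·atan2(√a,√(1−a))
σ = 109.152° → d = Rσ = 3435·1.90506 = 6544 nmi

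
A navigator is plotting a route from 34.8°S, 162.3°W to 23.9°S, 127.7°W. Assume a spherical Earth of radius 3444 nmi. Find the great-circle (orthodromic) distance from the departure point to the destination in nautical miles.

1916 nmi

cos σ = sin φ₁ sin φ₂ + cos φ₁ cos φ₂ cos Δλ
      = sin(-34.80°)sin(-23.90°) + cos(-34.80°)cos(-23.90°)cos(34.60°) = 0.8492
σ = 31.877° → d = Rσ = 3444·0.55637 = 1916 nmi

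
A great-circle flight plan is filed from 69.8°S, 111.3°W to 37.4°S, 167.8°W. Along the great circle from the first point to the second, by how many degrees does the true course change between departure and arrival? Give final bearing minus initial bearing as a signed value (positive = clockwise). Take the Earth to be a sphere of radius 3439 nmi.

+48.5°

At departure: θ₁ = atan2(sin Δλ cos φ₂, cos φ₁ sin φ₂ − sin φ₁ cos φ₂ cos Δλ) = 286.94°
At arrival: θ₂ = atan2(sin Δλ cos φ₁, −cos φ₂ sin φ₁ + sin φ₂ cos φ₁ cos Δλ) = 335.43°
Δθ = θ₂ − θ₁ = +48.5°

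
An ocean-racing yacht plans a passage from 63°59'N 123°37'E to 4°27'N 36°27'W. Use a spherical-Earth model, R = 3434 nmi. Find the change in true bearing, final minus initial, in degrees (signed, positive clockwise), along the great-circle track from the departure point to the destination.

At departure: θ₁ = atan2(sin Δλ cos φ₂, cos φ₁ sin φ₂ − sin φ₁ cos φ₂ cos Δλ) = 338.80°
At arrival: θ₂ = atan2(sin Δλ cos φ₁, −cos φ₂ sin φ₁ + sin φ₂ cos φ₁ cos Δλ) = 189.15°
Δθ = θ₂ − θ₁ = -149.6°

-149.6°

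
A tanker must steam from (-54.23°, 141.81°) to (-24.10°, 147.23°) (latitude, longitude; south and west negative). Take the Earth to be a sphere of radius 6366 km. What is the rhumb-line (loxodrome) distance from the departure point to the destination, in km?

3378 km

Δψ = ln[tan(π/4+φ₂/2)/tan(π/4+φ₁/2)] = +0.6974;  Δφ = +0.5259 rad,  Δλ = +0.0946 rad
q = Δφ/Δψ = 0.7540
d = R·√(Δφ² + q²Δλ²) = 6366·0.53068 = 3378 km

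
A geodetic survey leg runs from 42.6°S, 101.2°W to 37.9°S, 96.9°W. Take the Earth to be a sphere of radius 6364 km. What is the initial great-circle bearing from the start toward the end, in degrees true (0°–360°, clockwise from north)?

N = sin Δλ·cos φ₂ = +0.0592;  D = cos φ₁ sin φ₂ − sin φ₁ cos φ₂ cos Δλ = +0.0804
initial course = atan2(N, D) = 36.34°

36.3°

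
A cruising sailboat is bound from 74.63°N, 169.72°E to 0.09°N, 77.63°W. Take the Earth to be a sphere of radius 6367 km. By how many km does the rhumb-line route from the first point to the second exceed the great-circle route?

969 km

Great circle: cos σ = sin φ₁ sin φ₂ + cos φ₁ cos φ₂ cos Δλ,  σ = 1.6715 rad → d_gc = 10642.6 km
Rhumb line: Δψ = -2.0014, q = Δφ/Δψ = 0.6500, d_rh = R√(Δφ²+q²Δλ²) = 11611.6 km
Excess = 11611.6 − 10642.6 = 969.0 ≈ 969 km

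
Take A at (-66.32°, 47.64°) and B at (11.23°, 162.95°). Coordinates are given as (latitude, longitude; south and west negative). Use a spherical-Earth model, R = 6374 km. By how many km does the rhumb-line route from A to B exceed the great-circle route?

Great circle: cos σ = sin φ₁ sin φ₂ + cos φ₁ cos φ₂ cos Δλ,  σ = 1.9249 rad → d_gc = 12269.42 km
Rhumb line: Δψ = +1.7596, q = Δφ/Δψ = 0.7692, d_rh = R√(Δφ²+q²Δλ²) = 13106.89 km
Excess = 13106.89 − 12269.42 = 837.47 ≈ 837 km

837 km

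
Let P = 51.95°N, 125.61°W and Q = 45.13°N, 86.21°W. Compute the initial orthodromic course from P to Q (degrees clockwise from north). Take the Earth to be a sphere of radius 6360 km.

89.0°

N = sin Δλ·cos φ₂ = +0.4478;  D = cos φ₁ sin φ₂ − sin φ₁ cos φ₂ cos Δλ = +0.0075
initial course = atan2(N, D) = 89.04°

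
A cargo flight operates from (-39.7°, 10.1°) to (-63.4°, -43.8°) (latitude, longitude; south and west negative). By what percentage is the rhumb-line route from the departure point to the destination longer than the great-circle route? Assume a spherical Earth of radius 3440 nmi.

Great circle: σ = 0.6854 rad → d_gc = Rσ = 2357.9 nmi
Rhumb: Δφ = -0.4136, Δλ = -0.9407, Δψ = -0.6862, q = Δφ/Δψ = 0.6028 → d_rh = R√(Δφ²+q²Δλ²) = 2414.6 nmi
Excess = (2414.6 − 2357.9) / 2357.9 = 56.7 / 2357.9 = 2.40% ≈ 2.4%

2.4%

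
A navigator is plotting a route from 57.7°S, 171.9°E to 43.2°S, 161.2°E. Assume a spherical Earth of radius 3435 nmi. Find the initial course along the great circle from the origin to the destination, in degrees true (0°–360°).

330.5°

θ = atan2( sin Δλ·cos φ₂ ,  cos φ₁ sin φ₂ − sin φ₁ cos φ₂ cos Δλ )
  = atan2(-0.1353, +0.2397) = 330.55°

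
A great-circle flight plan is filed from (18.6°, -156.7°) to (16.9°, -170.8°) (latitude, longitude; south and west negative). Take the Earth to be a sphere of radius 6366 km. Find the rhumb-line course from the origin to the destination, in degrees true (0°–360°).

Δψ = ln[tan(π/4+φ₂/2)/tan(π/4+φ₁/2)] = -0.0312
Δλ = -0.2461 rad (taken the short way round)
course = atan2(Δλ, Δψ) = 262.78°

262.8°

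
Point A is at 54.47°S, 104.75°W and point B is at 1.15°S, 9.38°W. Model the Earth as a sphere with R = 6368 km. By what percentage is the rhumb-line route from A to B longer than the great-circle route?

Great circle: σ = 1.6088 rad → d_gc = Rσ = 10245.1 km
Rhumb: Δφ = +0.9306, Δλ = +1.6645, Δψ = +1.1181, q = Δφ/Δψ = 0.8323 → d_rh = R√(Δφ²+q²Δλ²) = 10627.6 km
Excess = (10627.6 − 10245.1) / 10245.1 = 382.5 / 10245.1 = 3.73% ≈ 3.7%

3.7%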